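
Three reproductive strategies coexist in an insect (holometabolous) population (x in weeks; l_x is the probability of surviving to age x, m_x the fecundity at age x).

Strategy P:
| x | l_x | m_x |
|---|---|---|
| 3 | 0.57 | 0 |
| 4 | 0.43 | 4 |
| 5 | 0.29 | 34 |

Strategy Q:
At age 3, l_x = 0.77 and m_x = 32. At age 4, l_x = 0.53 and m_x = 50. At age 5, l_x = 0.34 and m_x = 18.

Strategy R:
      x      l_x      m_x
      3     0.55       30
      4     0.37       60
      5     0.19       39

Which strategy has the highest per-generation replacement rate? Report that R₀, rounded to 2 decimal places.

57.26

Strategy P: R₀ = 0.57×0 + 0.43×4 + 0.29×34 = 11.5800
Strategy Q: R₀ = 0.77×32 + 0.53×50 + 0.34×18 = 57.2600
Strategy R: R₀ = 0.55×30 + 0.37×60 + 0.19×39 = 46.1100
Highest R₀: strategy Q with 57.2600.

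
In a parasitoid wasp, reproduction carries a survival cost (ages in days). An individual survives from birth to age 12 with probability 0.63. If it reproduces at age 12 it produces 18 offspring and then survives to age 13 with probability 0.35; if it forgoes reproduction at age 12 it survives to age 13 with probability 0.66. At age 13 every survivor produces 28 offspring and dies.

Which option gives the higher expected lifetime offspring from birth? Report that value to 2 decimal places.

breed at age 12: R₀ = 0.63 × (18 + 0.35 × 28) = 0.63 × 27.8000 = 17.5140
delay to age 13: R₀ = 0.63 × (0.66 × 28) = 0.63 × 18.4800 = 11.6424
Higher: breed at age 12 (17.5140).

17.51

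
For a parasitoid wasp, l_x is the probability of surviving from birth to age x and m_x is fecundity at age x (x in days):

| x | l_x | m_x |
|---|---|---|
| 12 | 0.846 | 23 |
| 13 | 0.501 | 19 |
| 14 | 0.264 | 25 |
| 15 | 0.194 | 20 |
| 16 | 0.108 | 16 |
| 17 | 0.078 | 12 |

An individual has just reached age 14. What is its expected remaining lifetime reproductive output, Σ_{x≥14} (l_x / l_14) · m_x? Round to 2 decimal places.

l_14 = 0.264. Conditional survival from age 14 to x is l_x / l_14.
  x=14: (0.264/0.264) × 25 = 25.0000
  x=15: (0.194/0.264) × 20 = 14.6970
  x=16: (0.108/0.264) × 16 = 6.5455
  x=17: (0.078/0.264) × 12 = 3.5455
Sum = 25.0000 + 14.6970 + 6.5455 + 3.5455 = 49.7879

49.79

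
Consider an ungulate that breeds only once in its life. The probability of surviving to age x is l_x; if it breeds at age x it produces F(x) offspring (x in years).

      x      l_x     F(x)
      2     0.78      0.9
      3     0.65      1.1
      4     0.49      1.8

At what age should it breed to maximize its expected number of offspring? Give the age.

4

Expected offspring if breeding at age x = l_x × F(x):
  age 2: 0.78 × 0.9 = 0.702
  age 3: 0.65 × 1.1 = 0.715
  age 4: 0.49 × 1.8 = 0.882
Maximum at age 4 (0.882).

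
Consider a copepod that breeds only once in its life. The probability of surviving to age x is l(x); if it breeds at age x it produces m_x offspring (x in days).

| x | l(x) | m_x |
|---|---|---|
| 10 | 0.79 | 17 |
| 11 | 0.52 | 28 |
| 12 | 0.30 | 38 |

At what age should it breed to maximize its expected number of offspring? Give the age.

11

Expected offspring if breeding at age x = l(x) × m_x:
  age 10: 0.79 × 17 = 13.430
  age 11: 0.52 × 28 = 14.560
  age 12: 0.30 × 38 = 11.400
Maximum at age 11 (14.560).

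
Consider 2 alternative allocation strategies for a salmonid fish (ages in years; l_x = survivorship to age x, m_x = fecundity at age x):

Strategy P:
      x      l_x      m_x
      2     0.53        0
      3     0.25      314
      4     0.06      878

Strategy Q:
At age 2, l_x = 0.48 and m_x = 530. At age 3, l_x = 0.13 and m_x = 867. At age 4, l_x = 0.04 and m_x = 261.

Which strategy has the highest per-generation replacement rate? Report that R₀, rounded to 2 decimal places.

377.55

Strategy P: R₀ = 0.53×0 + 0.25×314 + 0.06×878 = 131.1800
Strategy Q: R₀ = 0.48×530 + 0.13×867 + 0.04×261 = 377.5500
Highest R₀: strategy Q with 377.5500.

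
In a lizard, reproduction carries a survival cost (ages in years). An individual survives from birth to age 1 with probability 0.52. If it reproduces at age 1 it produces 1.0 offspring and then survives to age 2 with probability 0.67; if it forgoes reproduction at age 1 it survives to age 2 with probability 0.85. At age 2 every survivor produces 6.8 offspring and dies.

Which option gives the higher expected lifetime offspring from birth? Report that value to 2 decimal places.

3.01

breed at age 1: R₀ = 0.52 × (1.0 + 0.67 × 6.8) = 0.52 × 5.5560 = 2.8891
delay to age 2: R₀ = 0.52 × (0.85 × 6.8) = 0.52 × 5.7800 = 3.0056
Higher: delay to age 2 (3.0056).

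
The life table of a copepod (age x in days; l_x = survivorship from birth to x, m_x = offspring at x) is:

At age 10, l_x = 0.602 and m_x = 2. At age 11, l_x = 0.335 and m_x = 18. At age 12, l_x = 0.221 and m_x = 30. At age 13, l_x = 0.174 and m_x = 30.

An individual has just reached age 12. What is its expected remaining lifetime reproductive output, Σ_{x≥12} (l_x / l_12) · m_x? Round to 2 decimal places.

53.62

l_12 = 0.221. Conditional survival from age 12 to x is l_x / l_12.
  x=12: (0.221/0.221) × 30 = 30.0000
  x=13: (0.174/0.221) × 30 = 23.6199
Sum = 30.0000 + 23.6199 = 53.6199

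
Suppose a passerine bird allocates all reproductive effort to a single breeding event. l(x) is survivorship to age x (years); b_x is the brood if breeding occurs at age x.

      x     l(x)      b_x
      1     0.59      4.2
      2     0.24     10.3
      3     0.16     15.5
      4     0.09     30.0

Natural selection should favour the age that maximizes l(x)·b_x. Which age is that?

4

Expected offspring if breeding at age x = l(x) × b_x:
  age 1: 0.59 × 4.2 = 2.478
  age 2: 0.24 × 10.3 = 2.472
  age 3: 0.16 × 15.5 = 2.480
  age 4: 0.09 × 30.0 = 2.700
Maximum at age 4 (2.700).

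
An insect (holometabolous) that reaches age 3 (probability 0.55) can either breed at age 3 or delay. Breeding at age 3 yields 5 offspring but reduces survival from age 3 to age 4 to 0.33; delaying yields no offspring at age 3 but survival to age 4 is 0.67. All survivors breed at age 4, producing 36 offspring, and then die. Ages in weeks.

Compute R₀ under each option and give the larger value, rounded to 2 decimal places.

breed at age 3: R₀ = 0.55 × (5 + 0.33 × 36) = 0.55 × 16.8800 = 9.2840
delay to age 4: R₀ = 0.55 × (0.67 × 36) = 0.55 × 24.1200 = 13.2660
Higher: delay to age 4 (13.2660).

13.27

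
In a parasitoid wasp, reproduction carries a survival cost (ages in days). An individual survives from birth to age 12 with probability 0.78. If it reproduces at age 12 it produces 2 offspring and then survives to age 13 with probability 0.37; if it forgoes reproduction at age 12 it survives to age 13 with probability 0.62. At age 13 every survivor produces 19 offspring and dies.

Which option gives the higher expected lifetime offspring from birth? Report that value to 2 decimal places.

breed at age 12: R₀ = 0.78 × (2 + 0.37 × 19) = 0.78 × 9.0300 = 7.0434
delay to age 13: R₀ = 0.78 × (0.62 × 19) = 0.78 × 11.7800 = 9.1884
Higher: delay to age 13 (9.1884).

9.19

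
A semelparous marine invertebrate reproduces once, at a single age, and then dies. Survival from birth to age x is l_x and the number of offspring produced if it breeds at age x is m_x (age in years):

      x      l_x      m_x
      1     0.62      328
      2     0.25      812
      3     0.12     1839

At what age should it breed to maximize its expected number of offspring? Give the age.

Expected offspring if breeding at age x = l_x × m_x:
  age 1: 0.62 × 328 = 203.360
  age 2: 0.25 × 812 = 203.000
  age 3: 0.12 × 1839 = 220.680
Maximum at age 3 (220.680).

3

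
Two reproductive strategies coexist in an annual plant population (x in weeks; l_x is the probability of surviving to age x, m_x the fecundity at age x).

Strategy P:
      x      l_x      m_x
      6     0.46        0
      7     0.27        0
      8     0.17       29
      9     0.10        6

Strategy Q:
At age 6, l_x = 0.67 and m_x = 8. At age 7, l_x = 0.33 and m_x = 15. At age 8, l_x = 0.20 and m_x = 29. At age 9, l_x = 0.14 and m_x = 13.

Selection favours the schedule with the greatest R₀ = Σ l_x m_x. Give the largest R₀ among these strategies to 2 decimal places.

17.93

Strategy P: R₀ = 0.46×0 + 0.27×0 + 0.17×29 + 0.10×6 = 5.5300
Strategy Q: R₀ = 0.67×8 + 0.33×15 + 0.20×29 + 0.14×13 = 17.9300
Highest R₀: strategy Q with 17.9300.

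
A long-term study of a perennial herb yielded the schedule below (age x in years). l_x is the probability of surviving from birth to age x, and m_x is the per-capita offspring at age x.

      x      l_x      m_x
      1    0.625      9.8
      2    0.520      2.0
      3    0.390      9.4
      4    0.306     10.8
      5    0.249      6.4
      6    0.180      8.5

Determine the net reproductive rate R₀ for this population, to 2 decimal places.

R₀ = Σ l_x m_x:
  age 1: 0.625 × 9.8 = 6.1250
  age 2: 0.520 × 2.0 = 1.0400
  age 3: 0.390 × 9.4 = 3.6660
  age 4: 0.306 × 10.8 = 3.3048
  age 5: 0.249 × 6.4 = 1.5936
  age 6: 0.180 × 8.5 = 1.5300
R₀ = 6.1250 + 1.0400 + 3.6660 + 3.3048 + 1.5936 + 1.5300 = 17.2594

17.26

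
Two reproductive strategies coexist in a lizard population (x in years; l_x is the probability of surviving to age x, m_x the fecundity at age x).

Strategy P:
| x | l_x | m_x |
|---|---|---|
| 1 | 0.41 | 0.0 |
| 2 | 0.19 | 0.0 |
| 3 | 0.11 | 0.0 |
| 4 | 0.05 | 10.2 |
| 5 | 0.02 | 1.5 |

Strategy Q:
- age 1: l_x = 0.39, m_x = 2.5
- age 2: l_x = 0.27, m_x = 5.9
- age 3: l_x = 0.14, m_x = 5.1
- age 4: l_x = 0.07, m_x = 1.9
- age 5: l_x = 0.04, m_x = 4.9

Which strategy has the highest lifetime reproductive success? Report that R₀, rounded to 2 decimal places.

Strategy P: R₀ = 0.41×0.0 + 0.19×0.0 + 0.11×0.0 + 0.05×10.2 + 0.02×1.5 = 0.5400
Strategy Q: R₀ = 0.39×2.5 + 0.27×5.9 + 0.14×5.1 + 0.07×1.9 + 0.04×4.9 = 3.6110
Highest R₀: strategy Q with 3.6110.

3.61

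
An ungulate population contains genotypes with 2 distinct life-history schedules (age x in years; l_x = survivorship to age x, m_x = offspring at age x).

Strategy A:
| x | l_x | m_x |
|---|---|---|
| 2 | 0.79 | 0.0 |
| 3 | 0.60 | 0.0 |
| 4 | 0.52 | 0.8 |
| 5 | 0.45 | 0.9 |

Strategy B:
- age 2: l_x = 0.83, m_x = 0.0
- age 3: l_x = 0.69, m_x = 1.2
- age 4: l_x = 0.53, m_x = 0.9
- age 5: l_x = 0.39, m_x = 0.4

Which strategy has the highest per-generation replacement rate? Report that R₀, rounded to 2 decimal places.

1.46

Strategy A: R₀ = 0.79×0.0 + 0.60×0.0 + 0.52×0.8 + 0.45×0.9 = 0.8210
Strategy B: R₀ = 0.83×0.0 + 0.69×1.2 + 0.53×0.9 + 0.39×0.4 = 1.4610
Highest R₀: strategy B with 1.4610.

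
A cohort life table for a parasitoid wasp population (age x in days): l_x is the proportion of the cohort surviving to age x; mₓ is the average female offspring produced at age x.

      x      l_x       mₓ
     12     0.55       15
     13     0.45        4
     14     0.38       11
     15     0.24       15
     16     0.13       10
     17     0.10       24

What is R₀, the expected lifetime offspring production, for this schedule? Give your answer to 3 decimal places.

R₀ = Σ l_x mₓ:
  age 12: 0.55 × 15 = 8.2500
  age 13: 0.45 × 4 = 1.8000
  age 14: 0.38 × 11 = 4.1800
  age 15: 0.24 × 15 = 3.6000
  age 16: 0.13 × 10 = 1.3000
  age 17: 0.10 × 24 = 2.4000
R₀ = 8.2500 + 1.8000 + 4.1800 + 3.6000 + 1.3000 + 2.4000 = 21.5300

21.530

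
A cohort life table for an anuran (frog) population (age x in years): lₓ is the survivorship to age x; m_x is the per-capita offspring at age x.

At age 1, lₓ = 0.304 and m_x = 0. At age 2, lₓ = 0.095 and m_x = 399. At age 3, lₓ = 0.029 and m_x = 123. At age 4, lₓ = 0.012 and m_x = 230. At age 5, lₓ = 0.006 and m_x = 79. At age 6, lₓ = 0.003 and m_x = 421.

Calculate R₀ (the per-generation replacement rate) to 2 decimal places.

45.97

R₀ = Σ lₓ m_x:
  age 1: 0.304 × 0 = 0.0000
  age 2: 0.095 × 399 = 37.9050
  age 3: 0.029 × 123 = 3.5670
  age 4: 0.012 × 230 = 2.7600
  age 5: 0.006 × 79 = 0.4740
  age 6: 0.003 × 421 = 1.2630
R₀ = 0.0000 + 37.9050 + 3.5670 + 2.7600 + 0.4740 + 1.2630 = 45.9690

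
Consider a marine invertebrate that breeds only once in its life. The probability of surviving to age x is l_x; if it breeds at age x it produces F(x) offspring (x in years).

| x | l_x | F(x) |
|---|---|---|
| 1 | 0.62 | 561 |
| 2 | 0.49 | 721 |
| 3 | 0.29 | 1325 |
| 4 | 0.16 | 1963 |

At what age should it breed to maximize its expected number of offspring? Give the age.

Expected offspring if breeding at age x = l_x × F(x):
  age 1: 0.62 × 561 = 347.820
  age 2: 0.49 × 721 = 353.290
  age 3: 0.29 × 1325 = 384.250
  age 4: 0.16 × 1963 = 314.080
Maximum at age 3 (384.250).

3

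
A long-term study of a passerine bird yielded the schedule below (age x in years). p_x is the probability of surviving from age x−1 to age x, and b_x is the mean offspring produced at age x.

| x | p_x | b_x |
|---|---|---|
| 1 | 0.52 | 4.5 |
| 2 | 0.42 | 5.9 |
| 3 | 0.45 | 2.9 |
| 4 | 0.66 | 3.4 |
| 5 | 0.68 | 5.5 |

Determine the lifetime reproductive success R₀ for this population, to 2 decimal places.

Survivorship from birth: l_x = p_1·p_2·…·p_x.
  l_1 = 0.52000
  l_2 = 0.21840
  l_3 = 0.09828
  l_4 = 0.06486
  l_5 = 0.04411
R₀ = Σ l_x b_x:
  age 1: 0.52000 × 4.5 = 2.3400
  age 2: 0.21840 × 5.9 = 1.2886
  age 3: 0.09828 × 2.9 = 0.2850
  age 4: 0.06486 × 3.4 = 0.2205
  age 5: 0.04411 × 5.5 = 0.2426
R₀ = 2.3400 + 1.2886 + 0.2850 + 0.2205 + 0.2426 = 4.3767

4.38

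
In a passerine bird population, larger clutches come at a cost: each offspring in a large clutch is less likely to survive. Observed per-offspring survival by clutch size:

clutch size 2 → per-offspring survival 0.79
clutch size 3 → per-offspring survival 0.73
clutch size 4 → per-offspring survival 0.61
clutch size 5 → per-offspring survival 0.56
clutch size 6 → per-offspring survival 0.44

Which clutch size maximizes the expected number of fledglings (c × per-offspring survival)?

5

Expected fledglings = c × s(c):
  c=2: 2 × 0.79 = 1.580
  c=3: 3 × 0.73 = 2.190
  c=4: 4 × 0.61 = 2.440
  c=5: 5 × 0.56 = 2.800
  c=6: 6 × 0.44 = 2.640
Maximum at c = 5 (2.800 fledglings).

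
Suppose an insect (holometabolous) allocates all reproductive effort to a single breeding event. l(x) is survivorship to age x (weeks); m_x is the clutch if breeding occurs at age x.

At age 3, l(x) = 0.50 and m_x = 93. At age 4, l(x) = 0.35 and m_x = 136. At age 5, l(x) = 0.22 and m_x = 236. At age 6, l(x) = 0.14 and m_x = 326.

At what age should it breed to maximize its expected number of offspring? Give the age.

5

Expected offspring if breeding at age x = l(x) × m_x:
  age 3: 0.50 × 93 = 46.500
  age 4: 0.35 × 136 = 47.600
  age 5: 0.22 × 236 = 51.920
  age 6: 0.14 × 326 = 45.640
Maximum at age 5 (51.920).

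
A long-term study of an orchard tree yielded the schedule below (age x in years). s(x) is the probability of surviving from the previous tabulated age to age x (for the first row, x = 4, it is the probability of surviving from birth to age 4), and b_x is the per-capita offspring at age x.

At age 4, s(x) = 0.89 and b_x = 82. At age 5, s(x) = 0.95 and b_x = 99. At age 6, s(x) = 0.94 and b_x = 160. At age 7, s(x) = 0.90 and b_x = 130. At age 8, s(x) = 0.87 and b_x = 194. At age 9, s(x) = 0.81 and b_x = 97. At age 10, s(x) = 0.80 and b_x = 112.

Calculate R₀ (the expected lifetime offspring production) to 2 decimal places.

Survivorship from birth: l_x = s_4·s_5·…·s_x.
  l_4 = 0.89000
  l_5 = 0.84550
  l_6 = 0.79477
  l_7 = 0.71529
  l_8 = 0.62230
  l_9 = 0.50407
  l_10 = 0.40325
R₀ = Σ l_x b_x:
  age 4: 0.89000 × 82 = 72.9800
  age 5: 0.84550 × 99 = 83.7045
  age 6: 0.79477 × 160 = 127.1632
  age 7: 0.71529 × 130 = 92.9877
  age 8: 0.62230 × 194 = 120.7262
  age 9: 0.50407 × 97 = 48.8948
  age 10: 0.40325 × 112 = 45.1640
R₀ = 72.9800 + 83.7045 + 127.1632 + 92.9877 + 120.7262 + 48.8948 + 45.1640 = 591.6204

591.62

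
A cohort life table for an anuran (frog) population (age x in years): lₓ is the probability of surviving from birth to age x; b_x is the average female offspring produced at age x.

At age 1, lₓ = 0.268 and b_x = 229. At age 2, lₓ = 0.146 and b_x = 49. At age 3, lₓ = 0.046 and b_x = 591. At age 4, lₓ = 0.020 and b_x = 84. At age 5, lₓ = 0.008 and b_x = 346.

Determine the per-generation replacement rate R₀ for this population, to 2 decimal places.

R₀ = Σ lₓ b_x:
  age 1: 0.268 × 229 = 61.3720
  age 2: 0.146 × 49 = 7.1540
  age 3: 0.046 × 591 = 27.1860
  age 4: 0.020 × 84 = 1.6800
  age 5: 0.008 × 346 = 2.7680
R₀ = 61.3720 + 7.1540 + 27.1860 + 1.6800 + 2.7680 = 100.1600

100.16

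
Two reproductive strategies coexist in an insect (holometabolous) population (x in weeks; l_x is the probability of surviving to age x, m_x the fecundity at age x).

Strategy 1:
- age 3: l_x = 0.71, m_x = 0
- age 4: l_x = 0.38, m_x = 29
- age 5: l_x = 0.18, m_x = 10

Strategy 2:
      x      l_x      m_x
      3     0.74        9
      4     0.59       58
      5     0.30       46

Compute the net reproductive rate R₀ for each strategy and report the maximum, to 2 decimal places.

54.68

Strategy 1: R₀ = 0.71×0 + 0.38×29 + 0.18×10 = 12.8200
Strategy 2: R₀ = 0.74×9 + 0.59×58 + 0.30×46 = 54.6800
Highest R₀: strategy 2 with 54.6800.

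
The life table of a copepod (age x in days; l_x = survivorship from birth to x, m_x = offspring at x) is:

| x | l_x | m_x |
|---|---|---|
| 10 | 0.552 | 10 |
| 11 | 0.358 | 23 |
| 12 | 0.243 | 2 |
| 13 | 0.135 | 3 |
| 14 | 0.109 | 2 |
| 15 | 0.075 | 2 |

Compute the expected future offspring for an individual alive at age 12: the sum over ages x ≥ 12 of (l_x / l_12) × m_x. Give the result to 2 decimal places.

l_12 = 0.243. Conditional survival from age 12 to x is l_x / l_12.
  x=12: (0.243/0.243) × 2 = 2.0000
  x=13: (0.135/0.243) × 3 = 1.6667
  x=14: (0.109/0.243) × 2 = 0.8971
  x=15: (0.075/0.243) × 2 = 0.6173
Sum = 2.0000 + 1.6667 + 0.8971 + 0.6173 = 5.1811

5.18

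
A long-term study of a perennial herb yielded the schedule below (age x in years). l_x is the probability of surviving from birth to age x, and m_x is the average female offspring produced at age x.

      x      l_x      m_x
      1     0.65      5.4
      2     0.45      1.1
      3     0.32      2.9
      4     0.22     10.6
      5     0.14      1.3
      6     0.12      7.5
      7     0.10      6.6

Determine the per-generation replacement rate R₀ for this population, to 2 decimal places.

R₀ = Σ l_x m_x:
  age 1: 0.65 × 5.4 = 3.5100
  age 2: 0.45 × 1.1 = 0.4950
  age 3: 0.32 × 2.9 = 0.9280
  age 4: 0.22 × 10.6 = 2.3320
  age 5: 0.14 × 1.3 = 0.1820
  age 6: 0.12 × 7.5 = 0.9000
  age 7: 0.10 × 6.6 = 0.6600
R₀ = 3.5100 + 0.4950 + 0.9280 + 2.3320 + 0.1820 + 0.9000 + 0.6600 = 9.0070

9.01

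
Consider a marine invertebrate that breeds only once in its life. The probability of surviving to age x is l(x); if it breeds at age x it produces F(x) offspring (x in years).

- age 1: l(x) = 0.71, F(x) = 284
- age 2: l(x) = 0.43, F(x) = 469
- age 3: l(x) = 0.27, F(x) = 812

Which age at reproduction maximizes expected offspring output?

3

Expected offspring if breeding at age x = l(x) × F(x):
  age 1: 0.71 × 284 = 201.640
  age 2: 0.43 × 469 = 201.670
  age 3: 0.27 × 812 = 219.240
Maximum at age 3 (219.240).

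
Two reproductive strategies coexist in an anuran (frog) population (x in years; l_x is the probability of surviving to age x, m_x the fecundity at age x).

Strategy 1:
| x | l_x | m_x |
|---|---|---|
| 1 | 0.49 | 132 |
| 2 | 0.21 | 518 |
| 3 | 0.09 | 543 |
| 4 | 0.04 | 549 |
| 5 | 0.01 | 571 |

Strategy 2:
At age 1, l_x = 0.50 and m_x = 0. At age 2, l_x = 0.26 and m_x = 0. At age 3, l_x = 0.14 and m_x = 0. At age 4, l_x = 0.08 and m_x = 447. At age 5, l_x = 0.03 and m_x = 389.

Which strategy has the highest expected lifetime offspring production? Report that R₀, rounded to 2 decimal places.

250.00

Strategy 1: R₀ = 0.49×132 + 0.21×518 + 0.09×543 + 0.04×549 + 0.01×571 = 250.0000
Strategy 2: R₀ = 0.50×0 + 0.26×0 + 0.14×0 + 0.08×447 + 0.03×389 = 47.4300
Highest R₀: strategy 1 with 250.0000.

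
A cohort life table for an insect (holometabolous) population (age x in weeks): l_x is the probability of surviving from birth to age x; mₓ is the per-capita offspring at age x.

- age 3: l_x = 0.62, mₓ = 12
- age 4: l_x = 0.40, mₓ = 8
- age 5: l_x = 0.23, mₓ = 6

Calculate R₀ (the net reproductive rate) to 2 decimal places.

12.02

R₀ = Σ l_x mₓ:
  age 3: 0.62 × 12 = 7.4400
  age 4: 0.40 × 8 = 3.2000
  age 5: 0.23 × 6 = 1.3800
R₀ = 7.4400 + 3.2000 + 1.3800 = 12.0200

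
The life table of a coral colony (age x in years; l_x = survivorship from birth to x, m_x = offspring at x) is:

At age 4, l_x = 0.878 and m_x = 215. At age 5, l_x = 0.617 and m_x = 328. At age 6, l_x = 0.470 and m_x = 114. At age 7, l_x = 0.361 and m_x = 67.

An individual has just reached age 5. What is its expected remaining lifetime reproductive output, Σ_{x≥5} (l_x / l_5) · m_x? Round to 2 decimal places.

l_5 = 0.617. Conditional survival from age 5 to x is l_x / l_5.
  x=5: (0.617/0.617) × 328 = 328.0000
  x=6: (0.470/0.617) × 114 = 86.8395
  x=7: (0.361/0.617) × 67 = 39.2010
Sum = 328.0000 + 86.8395 + 39.2010 = 454.0405

454.04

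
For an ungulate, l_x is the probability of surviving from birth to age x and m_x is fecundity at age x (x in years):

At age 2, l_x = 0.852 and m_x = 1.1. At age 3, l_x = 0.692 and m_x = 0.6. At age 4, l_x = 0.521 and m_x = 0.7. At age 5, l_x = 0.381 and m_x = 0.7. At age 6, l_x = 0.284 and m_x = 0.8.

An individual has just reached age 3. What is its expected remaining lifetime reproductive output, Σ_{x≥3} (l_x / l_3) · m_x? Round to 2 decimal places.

l_3 = 0.692. Conditional survival from age 3 to x is l_x / l_3.
  x=3: (0.692/0.692) × 0.6 = 0.6000
  x=4: (0.521/0.692) × 0.7 = 0.5270
  x=5: (0.381/0.692) × 0.7 = 0.3854
  x=6: (0.284/0.692) × 0.8 = 0.3283
Sum = 0.6000 + 0.5270 + 0.3854 + 0.3283 = 1.8408

1.84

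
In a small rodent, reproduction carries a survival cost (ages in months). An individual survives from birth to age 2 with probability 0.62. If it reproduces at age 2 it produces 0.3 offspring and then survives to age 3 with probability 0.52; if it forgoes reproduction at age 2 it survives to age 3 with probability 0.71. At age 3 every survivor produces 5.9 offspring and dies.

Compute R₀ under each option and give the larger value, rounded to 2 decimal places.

2.60

breed at age 2: R₀ = 0.62 × (0.3 + 0.52 × 5.9) = 0.62 × 3.3680 = 2.0882
delay to age 3: R₀ = 0.62 × (0.71 × 5.9) = 0.62 × 4.1890 = 2.5972
Higher: delay to age 3 (2.5972).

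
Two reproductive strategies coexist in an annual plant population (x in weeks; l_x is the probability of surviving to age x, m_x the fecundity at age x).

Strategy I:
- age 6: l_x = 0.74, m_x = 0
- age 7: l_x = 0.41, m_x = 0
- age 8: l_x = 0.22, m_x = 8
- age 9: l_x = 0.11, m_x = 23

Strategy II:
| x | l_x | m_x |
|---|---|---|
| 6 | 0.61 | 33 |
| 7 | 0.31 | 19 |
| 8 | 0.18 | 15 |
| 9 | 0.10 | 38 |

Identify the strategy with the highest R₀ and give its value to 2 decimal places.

32.52

Strategy I: R₀ = 0.74×0 + 0.41×0 + 0.22×8 + 0.11×23 = 4.2900
Strategy II: R₀ = 0.61×33 + 0.31×19 + 0.18×15 + 0.10×38 = 32.5200
Highest R₀: strategy II with 32.5200.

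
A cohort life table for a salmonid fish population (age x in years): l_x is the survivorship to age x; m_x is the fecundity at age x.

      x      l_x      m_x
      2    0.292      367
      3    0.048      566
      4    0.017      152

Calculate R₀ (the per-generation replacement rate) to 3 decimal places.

R₀ = Σ l_x m_x:
  age 2: 0.292 × 367 = 107.1640
  age 3: 0.048 × 566 = 27.1680
  age 4: 0.017 × 152 = 2.5840
R₀ = 107.1640 + 27.1680 + 2.5840 = 136.9160

136.916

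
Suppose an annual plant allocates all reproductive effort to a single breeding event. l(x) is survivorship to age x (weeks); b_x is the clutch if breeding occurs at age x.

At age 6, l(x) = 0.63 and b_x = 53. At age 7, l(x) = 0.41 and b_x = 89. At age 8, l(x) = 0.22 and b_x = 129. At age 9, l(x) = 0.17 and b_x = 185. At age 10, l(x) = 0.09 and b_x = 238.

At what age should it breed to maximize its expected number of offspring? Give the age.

Expected offspring if breeding at age x = l(x) × b_x:
  age 6: 0.63 × 53 = 33.390
  age 7: 0.41 × 89 = 36.490
  age 8: 0.22 × 129 = 28.380
  age 9: 0.17 × 185 = 31.450
  age 10: 0.09 × 238 = 21.420
Maximum at age 7 (36.490).

7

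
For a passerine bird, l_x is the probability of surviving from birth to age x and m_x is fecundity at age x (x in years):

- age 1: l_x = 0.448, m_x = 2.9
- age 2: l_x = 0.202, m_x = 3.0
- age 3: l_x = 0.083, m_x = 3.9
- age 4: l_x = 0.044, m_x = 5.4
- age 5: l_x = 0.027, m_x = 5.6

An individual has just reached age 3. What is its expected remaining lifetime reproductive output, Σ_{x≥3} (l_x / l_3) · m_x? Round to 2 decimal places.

8.58

l_3 = 0.083. Conditional survival from age 3 to x is l_x / l_3.
  x=3: (0.083/0.083) × 3.9 = 3.9000
  x=4: (0.044/0.083) × 5.4 = 2.8627
  x=5: (0.027/0.083) × 5.6 = 1.8217
Sum = 3.9000 + 2.8627 + 1.8217 = 8.5843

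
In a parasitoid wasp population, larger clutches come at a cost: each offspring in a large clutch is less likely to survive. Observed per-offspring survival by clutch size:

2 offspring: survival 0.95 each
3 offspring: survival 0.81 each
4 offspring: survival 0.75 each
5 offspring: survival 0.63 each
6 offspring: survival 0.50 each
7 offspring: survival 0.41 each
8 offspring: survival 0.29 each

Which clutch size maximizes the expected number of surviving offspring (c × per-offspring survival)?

5

Expected surviving offspring = c × s(c):
  c=2: 2 × 0.95 = 1.900
  c=3: 3 × 0.81 = 2.430
  c=4: 4 × 0.75 = 3.000
  c=5: 5 × 0.63 = 3.150
  c=6: 6 × 0.50 = 3.000
  c=7: 7 × 0.41 = 2.870
  c=8: 8 × 0.29 = 2.320
Maximum at c = 5 (3.150 surviving offspring).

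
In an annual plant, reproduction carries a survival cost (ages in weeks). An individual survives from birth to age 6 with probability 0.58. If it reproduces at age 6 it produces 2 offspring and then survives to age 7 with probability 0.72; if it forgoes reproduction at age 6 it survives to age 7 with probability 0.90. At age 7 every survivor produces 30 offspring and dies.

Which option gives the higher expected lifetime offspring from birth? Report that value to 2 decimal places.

15.66

breed at age 6: R₀ = 0.58 × (2 + 0.72 × 30) = 0.58 × 23.6000 = 13.6880
delay to age 7: R₀ = 0.58 × (0.90 × 30) = 0.58 × 27.0000 = 15.6600
Higher: delay to age 7 (15.6600).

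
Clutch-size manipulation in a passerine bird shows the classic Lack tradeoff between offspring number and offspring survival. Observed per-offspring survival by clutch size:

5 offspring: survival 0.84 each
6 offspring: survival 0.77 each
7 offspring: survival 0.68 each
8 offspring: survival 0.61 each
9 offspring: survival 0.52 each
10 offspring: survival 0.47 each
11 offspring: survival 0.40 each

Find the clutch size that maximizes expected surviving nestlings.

Expected surviving nestlings = c × s(c):
  c=5: 5 × 0.84 = 4.200
  c=6: 6 × 0.77 = 4.620
  c=7: 7 × 0.68 = 4.760
  c=8: 8 × 0.61 = 4.880
  c=9: 9 × 0.52 = 4.680
  c=10: 10 × 0.47 = 4.700
  c=11: 11 × 0.40 = 4.400
Maximum at c = 8 (4.880 surviving nestlings).

8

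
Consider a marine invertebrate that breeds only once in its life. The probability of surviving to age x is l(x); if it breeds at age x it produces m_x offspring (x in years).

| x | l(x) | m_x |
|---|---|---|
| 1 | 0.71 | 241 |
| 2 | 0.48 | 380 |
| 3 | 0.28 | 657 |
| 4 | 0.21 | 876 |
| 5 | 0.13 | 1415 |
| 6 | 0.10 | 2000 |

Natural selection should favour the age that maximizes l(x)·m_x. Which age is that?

Expected offspring if breeding at age x = l(x) × m_x:
  age 1: 0.71 × 241 = 171.110
  age 2: 0.48 × 380 = 182.400
  age 3: 0.28 × 657 = 183.960
  age 4: 0.21 × 876 = 183.960
  age 5: 0.13 × 1415 = 183.950
  age 6: 0.10 × 2000 = 200.000
Maximum at age 6 (200.000).

6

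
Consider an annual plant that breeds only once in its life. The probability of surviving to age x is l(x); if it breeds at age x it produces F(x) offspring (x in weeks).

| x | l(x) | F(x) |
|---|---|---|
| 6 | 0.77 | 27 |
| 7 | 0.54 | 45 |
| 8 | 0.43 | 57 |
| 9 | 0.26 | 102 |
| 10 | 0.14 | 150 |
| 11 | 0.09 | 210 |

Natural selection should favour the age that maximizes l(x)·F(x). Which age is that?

9

Expected offspring if breeding at age x = l(x) × F(x):
  age 6: 0.77 × 27 = 20.790
  age 7: 0.54 × 45 = 24.300
  age 8: 0.43 × 57 = 24.510
  age 9: 0.26 × 102 = 26.520
  age 10: 0.14 × 150 = 21.000
  age 11: 0.09 × 210 = 18.900
Maximum at age 9 (26.520).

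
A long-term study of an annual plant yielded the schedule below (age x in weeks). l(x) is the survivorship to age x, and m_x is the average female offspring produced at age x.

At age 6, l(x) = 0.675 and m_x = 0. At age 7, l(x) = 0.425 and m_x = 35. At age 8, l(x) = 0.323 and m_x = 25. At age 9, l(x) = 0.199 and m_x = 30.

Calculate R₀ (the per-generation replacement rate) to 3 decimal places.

28.920

R₀ = Σ l(x) m_x:
  age 6: 0.675 × 0 = 0.0000
  age 7: 0.425 × 35 = 14.8750
  age 8: 0.323 × 25 = 8.0750
  age 9: 0.199 × 30 = 5.9700
R₀ = 0.0000 + 14.8750 + 8.0750 + 5.9700 = 28.9200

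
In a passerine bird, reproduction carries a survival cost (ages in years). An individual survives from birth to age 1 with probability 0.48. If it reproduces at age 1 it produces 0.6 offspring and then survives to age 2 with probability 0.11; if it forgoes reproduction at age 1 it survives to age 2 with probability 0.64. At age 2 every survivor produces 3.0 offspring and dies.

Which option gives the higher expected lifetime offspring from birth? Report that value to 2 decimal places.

breed at age 1: R₀ = 0.48 × (0.6 + 0.11 × 3.0) = 0.48 × 0.9300 = 0.4464
delay to age 2: R₀ = 0.48 × (0.64 × 3.0) = 0.48 × 1.9200 = 0.9216
Higher: delay to age 2 (0.9216).

0.92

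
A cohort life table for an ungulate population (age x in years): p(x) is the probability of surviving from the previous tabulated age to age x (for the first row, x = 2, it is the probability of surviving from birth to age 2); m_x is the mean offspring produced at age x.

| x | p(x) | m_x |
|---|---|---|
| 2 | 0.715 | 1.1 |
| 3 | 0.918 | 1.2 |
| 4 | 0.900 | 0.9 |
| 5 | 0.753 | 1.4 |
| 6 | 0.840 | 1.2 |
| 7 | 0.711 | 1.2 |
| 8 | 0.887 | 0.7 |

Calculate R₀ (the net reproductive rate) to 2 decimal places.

Survivorship from birth: l_x = p_2·p_3·…·p_x.
  l_2 = 0.71500
  l_3 = 0.65637
  l_4 = 0.59073
  l_5 = 0.44482
  l_6 = 0.37365
  l_7 = 0.26567
  l_8 = 0.23565
R₀ = Σ l_x m_x:
  age 2: 0.71500 × 1.1 = 0.7865
  age 3: 0.65637 × 1.2 = 0.7876
  age 4: 0.59073 × 0.9 = 0.5317
  age 5: 0.44482 × 1.4 = 0.6227
  age 6: 0.37365 × 1.2 = 0.4484
  age 7: 0.26567 × 1.2 = 0.3188
  age 8: 0.23565 × 0.7 = 0.1650
R₀ = 0.7865 + 0.7876 + 0.5317 + 0.6227 + 0.4484 + 0.3188 + 0.1650 = 3.6607

3.66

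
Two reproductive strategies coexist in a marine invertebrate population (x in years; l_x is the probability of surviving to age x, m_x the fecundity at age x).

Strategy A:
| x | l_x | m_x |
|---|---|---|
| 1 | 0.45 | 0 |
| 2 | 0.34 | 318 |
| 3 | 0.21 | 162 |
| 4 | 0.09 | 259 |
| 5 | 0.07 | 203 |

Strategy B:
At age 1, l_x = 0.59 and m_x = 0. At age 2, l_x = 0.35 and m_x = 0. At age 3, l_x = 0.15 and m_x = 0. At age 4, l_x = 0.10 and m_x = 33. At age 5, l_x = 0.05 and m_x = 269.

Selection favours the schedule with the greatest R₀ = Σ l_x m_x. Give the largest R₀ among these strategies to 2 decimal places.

179.66

Strategy A: R₀ = 0.45×0 + 0.34×318 + 0.21×162 + 0.09×259 + 0.07×203 = 179.6600
Strategy B: R₀ = 0.59×0 + 0.35×0 + 0.15×0 + 0.10×33 + 0.05×269 = 16.7500
Highest R₀: strategy A with 179.6600.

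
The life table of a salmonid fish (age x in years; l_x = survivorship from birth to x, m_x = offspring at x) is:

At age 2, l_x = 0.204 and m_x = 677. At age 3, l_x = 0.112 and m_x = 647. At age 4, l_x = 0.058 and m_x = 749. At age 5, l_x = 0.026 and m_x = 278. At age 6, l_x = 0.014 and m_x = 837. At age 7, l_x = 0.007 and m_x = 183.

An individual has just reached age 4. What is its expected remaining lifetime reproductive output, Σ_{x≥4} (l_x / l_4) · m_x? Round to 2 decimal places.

l_4 = 0.058. Conditional survival from age 4 to x is l_x / l_4.
  x=4: (0.058/0.058) × 749 = 749.0000
  x=5: (0.026/0.058) × 278 = 124.6207
  x=6: (0.014/0.058) × 837 = 202.0345
  x=7: (0.007/0.058) × 183 = 22.0862
Sum = 749.0000 + 124.6207 + 202.0345 + 22.0862 = 1097.7414

1097.74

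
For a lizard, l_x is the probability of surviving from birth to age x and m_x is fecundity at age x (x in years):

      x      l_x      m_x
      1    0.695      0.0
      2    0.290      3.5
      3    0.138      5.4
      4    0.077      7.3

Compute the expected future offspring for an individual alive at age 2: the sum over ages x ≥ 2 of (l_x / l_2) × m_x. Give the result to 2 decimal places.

8.01

l_2 = 0.290. Conditional survival from age 2 to x is l_x / l_2.
  x=2: (0.290/0.290) × 3.5 = 3.5000
  x=3: (0.138/0.290) × 5.4 = 2.5697
  x=4: (0.077/0.290) × 7.3 = 1.9383
Sum = 3.5000 + 2.5697 + 1.9383 = 8.0079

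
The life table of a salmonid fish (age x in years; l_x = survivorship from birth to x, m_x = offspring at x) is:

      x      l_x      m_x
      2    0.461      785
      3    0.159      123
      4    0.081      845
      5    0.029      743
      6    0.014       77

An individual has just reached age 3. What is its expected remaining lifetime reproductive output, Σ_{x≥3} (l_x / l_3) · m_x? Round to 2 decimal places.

695.77

l_3 = 0.159. Conditional survival from age 3 to x is l_x / l_3.
  x=3: (0.159/0.159) × 123 = 123.0000
  x=4: (0.081/0.159) × 845 = 430.4717
  x=5: (0.029/0.159) × 743 = 135.5157
  x=6: (0.014/0.159) × 77 = 6.7799
Sum = 123.0000 + 430.4717 + 135.5157 + 6.7799 = 695.7673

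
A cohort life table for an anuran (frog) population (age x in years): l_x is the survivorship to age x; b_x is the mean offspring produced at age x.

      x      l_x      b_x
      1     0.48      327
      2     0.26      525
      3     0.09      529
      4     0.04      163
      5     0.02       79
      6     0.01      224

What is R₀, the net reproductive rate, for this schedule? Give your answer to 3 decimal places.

351.410

R₀ = Σ l_x b_x:
  age 1: 0.48 × 327 = 156.9600
  age 2: 0.26 × 525 = 136.5000
  age 3: 0.09 × 529 = 47.6100
  age 4: 0.04 × 163 = 6.5200
  age 5: 0.02 × 79 = 1.5800
  age 6: 0.01 × 224 = 2.2400
R₀ = 156.9600 + 136.5000 + 47.6100 + 6.5200 + 1.5800 + 2.2400 = 351.4100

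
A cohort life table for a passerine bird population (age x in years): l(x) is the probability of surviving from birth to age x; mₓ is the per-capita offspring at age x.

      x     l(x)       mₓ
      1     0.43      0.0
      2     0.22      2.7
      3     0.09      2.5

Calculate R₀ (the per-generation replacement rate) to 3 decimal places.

0.819

R₀ = Σ l(x) mₓ:
  age 1: 0.43 × 0.0 = 0.0000
  age 2: 0.22 × 2.7 = 0.5940
  age 3: 0.09 × 2.5 = 0.2250
R₀ = 0.0000 + 0.5940 + 0.2250 = 0.8190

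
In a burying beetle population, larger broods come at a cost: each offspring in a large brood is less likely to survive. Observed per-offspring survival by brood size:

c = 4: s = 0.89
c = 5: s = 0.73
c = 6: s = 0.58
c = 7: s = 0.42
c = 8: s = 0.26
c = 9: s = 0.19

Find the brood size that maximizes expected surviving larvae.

Expected surviving larvae = c × s(c):
  c=4: 4 × 0.89 = 3.560
  c=5: 5 × 0.73 = 3.650
  c=6: 6 × 0.58 = 3.480
  c=7: 7 × 0.42 = 2.940
  c=8: 8 × 0.26 = 2.080
  c=9: 9 × 0.19 = 1.710
Maximum at c = 5 (3.650 surviving larvae).

5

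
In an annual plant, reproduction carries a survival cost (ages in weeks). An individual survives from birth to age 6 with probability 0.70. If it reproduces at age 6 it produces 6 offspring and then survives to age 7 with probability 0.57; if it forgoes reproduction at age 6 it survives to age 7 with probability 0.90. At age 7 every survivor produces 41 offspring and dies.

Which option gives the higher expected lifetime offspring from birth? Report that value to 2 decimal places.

25.83

breed at age 6: R₀ = 0.70 × (6 + 0.57 × 41) = 0.70 × 29.3700 = 20.5590
delay to age 7: R₀ = 0.70 × (0.90 × 41) = 0.70 × 36.9000 = 25.8300
Higher: delay to age 7 (25.8300).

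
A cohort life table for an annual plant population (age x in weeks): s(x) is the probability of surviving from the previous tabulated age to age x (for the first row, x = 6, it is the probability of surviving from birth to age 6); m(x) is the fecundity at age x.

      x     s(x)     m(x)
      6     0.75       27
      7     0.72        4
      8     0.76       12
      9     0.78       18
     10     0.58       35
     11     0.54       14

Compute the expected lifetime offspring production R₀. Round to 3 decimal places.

40.999

Survivorship from birth: l_x = s_6·s_7·…·s_x.
  l_6 = 0.75000
  l_7 = 0.54000
  l_8 = 0.41040
  l_9 = 0.32011
  l_10 = 0.18566
  l_11 = 0.10026
R₀ = Σ l_x m(x):
  age 6: 0.75000 × 27 = 20.2500
  age 7: 0.54000 × 4 = 2.1600
  age 8: 0.41040 × 12 = 4.9248
  age 9: 0.32011 × 18 = 5.7620
  age 10: 0.18566 × 35 = 6.4981
  age 11: 0.10026 × 14 = 1.4036
R₀ = 20.2500 + 2.1600 + 4.9248 + 5.7620 + 6.4981 + 1.4036 = 40.9985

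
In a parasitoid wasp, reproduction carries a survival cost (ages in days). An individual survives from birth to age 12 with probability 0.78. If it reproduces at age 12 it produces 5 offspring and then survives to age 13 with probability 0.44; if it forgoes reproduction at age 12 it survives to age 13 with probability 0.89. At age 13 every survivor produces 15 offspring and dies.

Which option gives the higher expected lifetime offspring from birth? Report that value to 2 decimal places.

breed at age 12: R₀ = 0.78 × (5 + 0.44 × 15) = 0.78 × 11.6000 = 9.0480
delay to age 13: R₀ = 0.78 × (0.89 × 15) = 0.78 × 13.3500 = 10.4130
Higher: delay to age 13 (10.4130).

10.41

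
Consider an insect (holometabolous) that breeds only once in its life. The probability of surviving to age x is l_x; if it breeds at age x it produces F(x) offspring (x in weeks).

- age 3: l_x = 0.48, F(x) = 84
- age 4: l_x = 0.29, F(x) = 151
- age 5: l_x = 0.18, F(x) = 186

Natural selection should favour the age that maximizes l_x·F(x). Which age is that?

4

Expected offspring if breeding at age x = l_x × F(x):
  age 3: 0.48 × 84 = 40.320
  age 4: 0.29 × 151 = 43.790
  age 5: 0.18 × 186 = 33.480
Maximum at age 4 (43.790).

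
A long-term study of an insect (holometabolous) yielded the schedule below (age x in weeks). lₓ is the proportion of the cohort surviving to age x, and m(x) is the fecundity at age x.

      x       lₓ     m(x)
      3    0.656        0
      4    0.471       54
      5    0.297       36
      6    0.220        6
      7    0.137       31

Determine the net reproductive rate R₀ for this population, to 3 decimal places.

R₀ = Σ lₓ m(x):
  age 3: 0.656 × 0 = 0.0000
  age 4: 0.471 × 54 = 25.4340
  age 5: 0.297 × 36 = 10.6920
  age 6: 0.220 × 6 = 1.3200
  age 7: 0.137 × 31 = 4.2470
R₀ = 0.0000 + 25.4340 + 10.6920 + 1.3200 + 4.2470 = 41.6930

41.693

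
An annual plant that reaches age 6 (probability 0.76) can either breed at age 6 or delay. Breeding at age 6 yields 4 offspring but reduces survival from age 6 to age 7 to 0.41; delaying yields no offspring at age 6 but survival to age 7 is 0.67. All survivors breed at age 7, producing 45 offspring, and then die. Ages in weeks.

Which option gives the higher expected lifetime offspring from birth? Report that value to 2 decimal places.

breed at age 6: R₀ = 0.76 × (4 + 0.41 × 45) = 0.76 × 22.4500 = 17.0620
delay to age 7: R₀ = 0.76 × (0.67 × 45) = 0.76 × 30.1500 = 22.9140
Higher: delay to age 7 (22.9140).

22.91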